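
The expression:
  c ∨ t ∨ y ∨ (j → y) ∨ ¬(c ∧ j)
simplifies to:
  True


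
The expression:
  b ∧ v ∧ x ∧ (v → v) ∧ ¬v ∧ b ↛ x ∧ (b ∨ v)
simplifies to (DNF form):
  False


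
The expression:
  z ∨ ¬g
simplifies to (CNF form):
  z ∨ ¬g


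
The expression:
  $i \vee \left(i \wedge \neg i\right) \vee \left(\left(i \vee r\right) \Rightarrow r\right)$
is always true.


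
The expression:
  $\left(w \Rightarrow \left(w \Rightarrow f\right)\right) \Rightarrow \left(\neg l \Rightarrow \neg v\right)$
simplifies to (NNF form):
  $l \vee \left(w \wedge \neg f\right) \vee \neg v$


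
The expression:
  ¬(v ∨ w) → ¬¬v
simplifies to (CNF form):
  v ∨ w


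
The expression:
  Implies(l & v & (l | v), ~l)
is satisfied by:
  {l: False, v: False}
  {v: True, l: False}
  {l: True, v: False}


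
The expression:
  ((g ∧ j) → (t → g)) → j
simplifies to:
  j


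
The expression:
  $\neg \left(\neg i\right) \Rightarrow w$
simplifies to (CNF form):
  $w \vee \neg i$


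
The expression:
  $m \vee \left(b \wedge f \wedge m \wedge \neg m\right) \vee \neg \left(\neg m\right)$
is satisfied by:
  {m: True}


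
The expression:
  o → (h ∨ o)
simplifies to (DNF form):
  True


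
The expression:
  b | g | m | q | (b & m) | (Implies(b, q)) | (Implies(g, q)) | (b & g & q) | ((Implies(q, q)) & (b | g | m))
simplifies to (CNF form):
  True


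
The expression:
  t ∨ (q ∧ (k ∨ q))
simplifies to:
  q ∨ t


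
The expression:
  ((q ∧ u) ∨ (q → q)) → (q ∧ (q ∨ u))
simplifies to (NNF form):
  q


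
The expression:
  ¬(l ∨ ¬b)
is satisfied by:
  {b: True, l: False}


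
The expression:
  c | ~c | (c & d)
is always true.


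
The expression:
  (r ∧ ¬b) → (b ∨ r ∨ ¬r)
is always true.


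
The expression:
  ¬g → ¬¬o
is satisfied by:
  {o: True, g: True}
  {o: True, g: False}
  {g: True, o: False}


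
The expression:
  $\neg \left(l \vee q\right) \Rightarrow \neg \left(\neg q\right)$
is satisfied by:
  {q: True, l: True}
  {q: True, l: False}
  {l: True, q: False}


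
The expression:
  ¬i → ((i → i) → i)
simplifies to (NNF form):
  i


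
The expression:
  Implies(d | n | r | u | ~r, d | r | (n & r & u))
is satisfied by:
  {r: True, d: True}
  {r: True, d: False}
  {d: True, r: False}


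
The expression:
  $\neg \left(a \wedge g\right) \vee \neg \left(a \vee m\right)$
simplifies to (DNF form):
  $\neg a \vee \neg g$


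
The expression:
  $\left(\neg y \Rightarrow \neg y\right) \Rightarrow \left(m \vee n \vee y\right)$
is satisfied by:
  {n: True, y: True, m: True}
  {n: True, y: True, m: False}
  {n: True, m: True, y: False}
  {n: True, m: False, y: False}
  {y: True, m: True, n: False}
  {y: True, m: False, n: False}
  {m: True, y: False, n: False}


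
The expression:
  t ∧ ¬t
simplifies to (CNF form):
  False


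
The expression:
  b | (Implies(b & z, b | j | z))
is always true.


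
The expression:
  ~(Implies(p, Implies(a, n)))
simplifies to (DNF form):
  a & p & ~n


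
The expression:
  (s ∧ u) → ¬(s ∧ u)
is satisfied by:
  {s: False, u: False}
  {u: True, s: False}
  {s: True, u: False}


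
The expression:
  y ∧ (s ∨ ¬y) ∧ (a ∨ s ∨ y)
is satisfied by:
  {s: True, y: True}


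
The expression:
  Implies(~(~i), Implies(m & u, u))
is always true.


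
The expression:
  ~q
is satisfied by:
  {q: False}


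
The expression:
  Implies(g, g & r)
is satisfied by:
  {r: True, g: False}
  {g: False, r: False}
  {g: True, r: True}


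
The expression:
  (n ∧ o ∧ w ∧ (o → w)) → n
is always true.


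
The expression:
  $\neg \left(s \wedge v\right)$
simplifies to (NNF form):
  $\neg s \vee \neg v$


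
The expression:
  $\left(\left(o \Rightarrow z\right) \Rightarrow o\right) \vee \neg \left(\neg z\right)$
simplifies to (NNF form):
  $o \vee z$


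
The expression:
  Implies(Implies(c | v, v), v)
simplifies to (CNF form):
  c | v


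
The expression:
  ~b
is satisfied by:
  {b: False}


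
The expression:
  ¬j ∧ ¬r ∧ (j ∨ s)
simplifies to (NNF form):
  s ∧ ¬j ∧ ¬r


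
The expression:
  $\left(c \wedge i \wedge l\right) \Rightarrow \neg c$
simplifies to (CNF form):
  $\neg c \vee \neg i \vee \neg l$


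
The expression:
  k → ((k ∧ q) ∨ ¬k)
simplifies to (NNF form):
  q ∨ ¬k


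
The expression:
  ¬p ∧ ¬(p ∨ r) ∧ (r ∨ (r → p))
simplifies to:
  ¬p ∧ ¬r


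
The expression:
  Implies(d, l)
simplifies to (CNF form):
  l | ~d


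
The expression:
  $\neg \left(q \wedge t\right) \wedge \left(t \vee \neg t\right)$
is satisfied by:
  {t: False, q: False}
  {q: True, t: False}
  {t: True, q: False}


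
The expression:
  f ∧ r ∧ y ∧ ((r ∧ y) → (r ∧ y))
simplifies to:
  f ∧ r ∧ y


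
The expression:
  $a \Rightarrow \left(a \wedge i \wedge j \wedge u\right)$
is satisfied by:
  {u: True, j: True, i: True, a: False}
  {u: True, j: True, i: False, a: False}
  {u: True, i: True, j: False, a: False}
  {u: True, i: False, j: False, a: False}
  {j: True, i: True, u: False, a: False}
  {j: True, i: False, u: False, a: False}
  {i: True, u: False, j: False, a: False}
  {i: False, u: False, j: False, a: False}
  {a: True, u: True, j: True, i: True}


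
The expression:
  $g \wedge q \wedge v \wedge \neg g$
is never true.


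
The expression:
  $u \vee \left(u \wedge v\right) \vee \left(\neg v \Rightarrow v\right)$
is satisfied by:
  {v: True, u: True}
  {v: True, u: False}
  {u: True, v: False}


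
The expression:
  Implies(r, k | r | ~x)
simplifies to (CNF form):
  True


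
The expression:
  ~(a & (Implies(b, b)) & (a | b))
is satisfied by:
  {a: False}


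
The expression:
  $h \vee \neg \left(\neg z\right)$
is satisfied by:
  {z: True, h: True}
  {z: True, h: False}
  {h: True, z: False}


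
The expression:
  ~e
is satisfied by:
  {e: False}


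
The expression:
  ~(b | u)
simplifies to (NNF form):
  ~b & ~u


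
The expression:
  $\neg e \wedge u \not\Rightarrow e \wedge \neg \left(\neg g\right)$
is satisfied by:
  {u: True, g: True, e: False}


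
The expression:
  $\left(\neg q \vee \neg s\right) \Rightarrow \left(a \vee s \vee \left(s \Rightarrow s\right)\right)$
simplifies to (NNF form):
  $\text{True}$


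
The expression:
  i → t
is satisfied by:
  {t: True, i: False}
  {i: False, t: False}
  {i: True, t: True}


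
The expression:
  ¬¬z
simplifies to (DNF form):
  z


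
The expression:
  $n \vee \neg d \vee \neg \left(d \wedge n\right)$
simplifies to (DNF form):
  $\text{True}$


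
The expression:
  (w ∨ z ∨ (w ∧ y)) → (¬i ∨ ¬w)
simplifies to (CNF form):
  ¬i ∨ ¬w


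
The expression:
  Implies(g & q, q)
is always true.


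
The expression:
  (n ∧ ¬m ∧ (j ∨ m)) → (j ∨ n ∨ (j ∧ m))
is always true.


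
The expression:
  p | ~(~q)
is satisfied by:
  {q: True, p: True}
  {q: True, p: False}
  {p: True, q: False}


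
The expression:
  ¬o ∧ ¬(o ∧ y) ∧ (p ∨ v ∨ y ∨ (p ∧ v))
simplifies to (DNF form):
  (p ∧ ¬o) ∨ (v ∧ ¬o) ∨ (y ∧ ¬o)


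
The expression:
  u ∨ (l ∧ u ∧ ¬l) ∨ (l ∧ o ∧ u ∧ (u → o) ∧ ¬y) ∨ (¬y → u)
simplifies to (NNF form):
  u ∨ y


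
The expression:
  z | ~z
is always true.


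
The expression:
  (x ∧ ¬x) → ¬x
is always true.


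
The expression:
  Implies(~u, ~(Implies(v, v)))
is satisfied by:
  {u: True}


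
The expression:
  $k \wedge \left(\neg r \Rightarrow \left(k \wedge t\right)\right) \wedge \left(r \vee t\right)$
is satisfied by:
  {r: True, t: True, k: True}
  {r: True, k: True, t: False}
  {t: True, k: True, r: False}


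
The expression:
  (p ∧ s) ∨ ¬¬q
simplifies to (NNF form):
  q ∨ (p ∧ s)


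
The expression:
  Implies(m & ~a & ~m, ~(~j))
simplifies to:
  True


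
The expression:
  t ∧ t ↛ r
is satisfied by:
  {t: True, r: False}


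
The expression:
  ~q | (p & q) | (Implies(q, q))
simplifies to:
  True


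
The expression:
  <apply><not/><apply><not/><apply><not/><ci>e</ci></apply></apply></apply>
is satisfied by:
  {e: False}


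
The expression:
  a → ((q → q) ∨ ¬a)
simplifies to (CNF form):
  True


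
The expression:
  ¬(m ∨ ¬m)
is never true.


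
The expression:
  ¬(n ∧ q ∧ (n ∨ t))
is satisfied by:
  {q: False, n: False}
  {n: True, q: False}
  {q: True, n: False}


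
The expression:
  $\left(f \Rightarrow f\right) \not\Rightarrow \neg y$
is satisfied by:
  {y: True}


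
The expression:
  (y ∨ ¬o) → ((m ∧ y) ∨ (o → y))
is always true.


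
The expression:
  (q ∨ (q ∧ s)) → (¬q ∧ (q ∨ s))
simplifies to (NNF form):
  ¬q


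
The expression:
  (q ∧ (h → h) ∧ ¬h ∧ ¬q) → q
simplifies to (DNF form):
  True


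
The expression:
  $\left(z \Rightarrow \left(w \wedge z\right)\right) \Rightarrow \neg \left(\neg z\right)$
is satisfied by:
  {z: True}


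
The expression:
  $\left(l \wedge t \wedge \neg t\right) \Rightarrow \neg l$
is always true.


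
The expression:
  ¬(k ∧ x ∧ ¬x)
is always true.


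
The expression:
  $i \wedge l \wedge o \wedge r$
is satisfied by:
  {r: True, i: True, o: True, l: True}


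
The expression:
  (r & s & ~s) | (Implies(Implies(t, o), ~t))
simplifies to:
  ~o | ~t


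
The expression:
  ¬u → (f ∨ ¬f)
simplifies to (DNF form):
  True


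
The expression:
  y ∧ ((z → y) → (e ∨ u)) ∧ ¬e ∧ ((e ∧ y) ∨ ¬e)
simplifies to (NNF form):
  u ∧ y ∧ ¬e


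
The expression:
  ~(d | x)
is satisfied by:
  {x: False, d: False}


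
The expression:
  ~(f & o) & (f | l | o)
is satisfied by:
  {l: True, o: False, f: False}
  {l: True, o: True, f: False}
  {o: True, l: False, f: False}
  {f: True, l: True, o: False}
  {f: True, l: False, o: False}


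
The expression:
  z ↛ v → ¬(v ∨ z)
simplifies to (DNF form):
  v ∨ ¬z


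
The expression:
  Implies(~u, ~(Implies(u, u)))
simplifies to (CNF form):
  u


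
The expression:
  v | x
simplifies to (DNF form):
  v | x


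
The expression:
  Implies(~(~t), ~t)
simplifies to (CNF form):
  ~t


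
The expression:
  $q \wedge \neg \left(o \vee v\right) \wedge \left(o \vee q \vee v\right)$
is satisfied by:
  {q: True, v: False, o: False}


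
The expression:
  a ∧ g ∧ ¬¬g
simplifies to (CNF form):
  a ∧ g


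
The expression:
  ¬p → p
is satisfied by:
  {p: True}


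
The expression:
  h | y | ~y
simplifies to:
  True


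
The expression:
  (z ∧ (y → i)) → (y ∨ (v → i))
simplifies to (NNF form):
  i ∨ y ∨ ¬v ∨ ¬z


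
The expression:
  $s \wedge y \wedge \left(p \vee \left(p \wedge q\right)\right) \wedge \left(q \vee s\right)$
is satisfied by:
  {p: True, s: True, y: True}


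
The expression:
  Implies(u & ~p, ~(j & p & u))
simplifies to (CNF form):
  True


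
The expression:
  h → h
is always true.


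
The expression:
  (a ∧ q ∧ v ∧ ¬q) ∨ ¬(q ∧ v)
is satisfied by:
  {v: False, q: False}
  {q: True, v: False}
  {v: True, q: False}


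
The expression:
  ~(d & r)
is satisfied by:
  {d: False, r: False}
  {r: True, d: False}
  {d: True, r: False}


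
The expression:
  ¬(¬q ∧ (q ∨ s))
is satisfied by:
  {q: True, s: False}
  {s: False, q: False}
  {s: True, q: True}


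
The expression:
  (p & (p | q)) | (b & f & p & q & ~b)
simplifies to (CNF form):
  p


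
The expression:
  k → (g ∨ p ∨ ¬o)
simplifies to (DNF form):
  g ∨ p ∨ ¬k ∨ ¬o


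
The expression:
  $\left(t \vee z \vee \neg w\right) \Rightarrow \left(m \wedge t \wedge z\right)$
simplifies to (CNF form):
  $\left(m \vee \neg z\right) \wedge \left(t \vee w\right) \wedge \left(t \vee \neg z\right) \wedge \left(z \vee \neg t\right)$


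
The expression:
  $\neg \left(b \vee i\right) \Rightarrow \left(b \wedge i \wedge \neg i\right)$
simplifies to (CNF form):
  $b \vee i$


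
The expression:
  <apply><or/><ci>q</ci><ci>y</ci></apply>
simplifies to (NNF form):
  <apply><or/><ci>q</ci><ci>y</ci></apply>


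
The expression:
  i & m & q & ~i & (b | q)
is never true.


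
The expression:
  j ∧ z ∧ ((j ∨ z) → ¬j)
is never true.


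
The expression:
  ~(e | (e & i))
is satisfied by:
  {e: False}


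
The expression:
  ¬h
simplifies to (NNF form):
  ¬h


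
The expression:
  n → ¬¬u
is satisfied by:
  {u: True, n: False}
  {n: False, u: False}
  {n: True, u: True}


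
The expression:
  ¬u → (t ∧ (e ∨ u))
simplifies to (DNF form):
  u ∨ (e ∧ t)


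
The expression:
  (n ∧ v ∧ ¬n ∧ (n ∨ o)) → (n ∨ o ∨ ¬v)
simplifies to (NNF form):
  True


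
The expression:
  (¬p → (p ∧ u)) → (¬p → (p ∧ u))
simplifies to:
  True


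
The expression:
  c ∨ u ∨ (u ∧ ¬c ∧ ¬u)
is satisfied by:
  {c: True, u: True}
  {c: True, u: False}
  {u: True, c: False}


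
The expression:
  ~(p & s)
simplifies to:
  ~p | ~s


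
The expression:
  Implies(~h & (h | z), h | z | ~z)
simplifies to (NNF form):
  True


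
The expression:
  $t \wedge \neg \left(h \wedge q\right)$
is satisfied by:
  {t: True, h: False, q: False}
  {t: True, q: True, h: False}
  {t: True, h: True, q: False}


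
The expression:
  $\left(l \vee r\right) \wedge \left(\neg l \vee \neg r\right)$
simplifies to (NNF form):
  $\left(l \wedge \neg r\right) \vee \left(r \wedge \neg l\right)$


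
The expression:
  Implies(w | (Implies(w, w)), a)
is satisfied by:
  {a: True}


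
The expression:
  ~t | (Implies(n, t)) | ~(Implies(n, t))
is always true.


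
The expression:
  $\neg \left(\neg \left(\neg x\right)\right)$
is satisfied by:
  {x: False}


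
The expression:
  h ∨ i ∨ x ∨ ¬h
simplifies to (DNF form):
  True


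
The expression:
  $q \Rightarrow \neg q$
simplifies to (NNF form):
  $\neg q$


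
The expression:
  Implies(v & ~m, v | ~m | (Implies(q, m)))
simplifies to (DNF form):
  True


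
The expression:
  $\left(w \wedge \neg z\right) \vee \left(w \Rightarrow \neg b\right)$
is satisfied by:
  {w: False, z: False, b: False}
  {b: True, w: False, z: False}
  {z: True, w: False, b: False}
  {b: True, z: True, w: False}
  {w: True, b: False, z: False}
  {b: True, w: True, z: False}
  {z: True, w: True, b: False}


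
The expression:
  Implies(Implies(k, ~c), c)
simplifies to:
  c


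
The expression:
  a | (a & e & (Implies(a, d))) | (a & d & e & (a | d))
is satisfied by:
  {a: True}


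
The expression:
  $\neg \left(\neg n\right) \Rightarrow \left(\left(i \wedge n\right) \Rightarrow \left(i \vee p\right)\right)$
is always true.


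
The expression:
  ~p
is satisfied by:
  {p: False}


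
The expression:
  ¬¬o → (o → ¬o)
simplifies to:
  ¬o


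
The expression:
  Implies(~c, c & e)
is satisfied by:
  {c: True}


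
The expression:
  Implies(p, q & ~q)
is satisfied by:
  {p: False}


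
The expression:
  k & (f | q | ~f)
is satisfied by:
  {k: True}


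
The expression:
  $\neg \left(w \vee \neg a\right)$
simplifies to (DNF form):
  $a \wedge \neg w$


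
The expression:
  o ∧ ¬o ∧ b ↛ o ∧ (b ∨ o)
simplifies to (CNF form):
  False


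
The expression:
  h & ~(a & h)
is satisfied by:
  {h: True, a: False}


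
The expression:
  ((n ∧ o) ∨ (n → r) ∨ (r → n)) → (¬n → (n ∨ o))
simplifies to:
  n ∨ o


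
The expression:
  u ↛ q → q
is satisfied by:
  {q: True, u: False}
  {u: False, q: False}
  {u: True, q: True}


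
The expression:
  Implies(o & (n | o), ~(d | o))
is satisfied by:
  {o: False}


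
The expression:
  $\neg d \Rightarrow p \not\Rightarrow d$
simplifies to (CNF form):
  $d \vee p$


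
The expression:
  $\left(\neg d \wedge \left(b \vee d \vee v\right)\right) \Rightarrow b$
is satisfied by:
  {b: True, d: True, v: False}
  {b: True, v: False, d: False}
  {d: True, v: False, b: False}
  {d: False, v: False, b: False}
  {b: True, d: True, v: True}
  {b: True, v: True, d: False}
  {d: True, v: True, b: False}


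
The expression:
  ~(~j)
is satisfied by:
  {j: True}


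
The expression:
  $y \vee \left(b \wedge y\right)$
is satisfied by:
  {y: True}


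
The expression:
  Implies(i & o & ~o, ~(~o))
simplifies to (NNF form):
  True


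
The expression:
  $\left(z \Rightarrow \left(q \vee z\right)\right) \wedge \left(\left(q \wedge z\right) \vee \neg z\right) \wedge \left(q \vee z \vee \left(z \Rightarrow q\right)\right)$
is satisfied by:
  {q: True, z: False}
  {z: False, q: False}
  {z: True, q: True}


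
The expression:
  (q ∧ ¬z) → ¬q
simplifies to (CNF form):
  z ∨ ¬q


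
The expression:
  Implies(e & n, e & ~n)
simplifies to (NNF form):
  ~e | ~n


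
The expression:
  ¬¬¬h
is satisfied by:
  {h: False}


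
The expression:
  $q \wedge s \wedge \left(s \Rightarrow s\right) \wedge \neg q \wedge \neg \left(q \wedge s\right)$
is never true.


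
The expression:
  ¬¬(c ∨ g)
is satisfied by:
  {c: True, g: True}
  {c: True, g: False}
  {g: True, c: False}


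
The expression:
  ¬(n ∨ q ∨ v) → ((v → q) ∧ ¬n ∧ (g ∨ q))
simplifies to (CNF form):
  g ∨ n ∨ q ∨ v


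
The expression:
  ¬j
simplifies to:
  ¬j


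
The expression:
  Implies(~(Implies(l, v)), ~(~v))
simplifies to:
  v | ~l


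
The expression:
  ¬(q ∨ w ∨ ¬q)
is never true.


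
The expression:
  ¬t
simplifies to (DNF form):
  ¬t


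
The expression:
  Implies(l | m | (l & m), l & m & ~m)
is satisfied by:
  {l: False, m: False}


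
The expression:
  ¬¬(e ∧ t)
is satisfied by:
  {t: True, e: True}


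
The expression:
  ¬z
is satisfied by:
  {z: False}


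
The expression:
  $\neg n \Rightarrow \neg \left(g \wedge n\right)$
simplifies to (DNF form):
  $\text{True}$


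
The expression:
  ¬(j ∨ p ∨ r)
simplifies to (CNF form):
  ¬j ∧ ¬p ∧ ¬r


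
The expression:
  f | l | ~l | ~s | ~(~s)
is always true.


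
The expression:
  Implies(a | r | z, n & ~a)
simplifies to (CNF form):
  ~a & (n | ~r) & (n | ~z)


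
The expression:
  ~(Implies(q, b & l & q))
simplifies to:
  q & (~b | ~l)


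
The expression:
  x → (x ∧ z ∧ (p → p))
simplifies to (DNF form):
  z ∨ ¬x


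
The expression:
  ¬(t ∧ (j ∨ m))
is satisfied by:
  {j: False, t: False, m: False}
  {m: True, j: False, t: False}
  {j: True, m: False, t: False}
  {m: True, j: True, t: False}
  {t: True, m: False, j: False}


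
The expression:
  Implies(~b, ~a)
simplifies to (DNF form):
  b | ~a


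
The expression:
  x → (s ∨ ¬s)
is always true.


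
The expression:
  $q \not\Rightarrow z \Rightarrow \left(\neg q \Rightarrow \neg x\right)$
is always true.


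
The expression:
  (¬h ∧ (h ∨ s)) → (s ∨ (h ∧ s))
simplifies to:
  True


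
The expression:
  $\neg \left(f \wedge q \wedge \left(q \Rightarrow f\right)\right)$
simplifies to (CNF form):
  $\neg f \vee \neg q$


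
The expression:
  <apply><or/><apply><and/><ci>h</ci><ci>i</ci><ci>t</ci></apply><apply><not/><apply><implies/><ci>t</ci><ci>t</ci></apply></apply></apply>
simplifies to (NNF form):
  <apply><and/><ci>h</ci><ci>i</ci><ci>t</ci></apply>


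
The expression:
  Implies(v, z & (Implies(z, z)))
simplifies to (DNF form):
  z | ~v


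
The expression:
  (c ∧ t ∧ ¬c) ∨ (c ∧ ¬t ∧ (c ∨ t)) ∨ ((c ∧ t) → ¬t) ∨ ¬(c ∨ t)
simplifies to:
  ¬c ∨ ¬t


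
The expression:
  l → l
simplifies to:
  True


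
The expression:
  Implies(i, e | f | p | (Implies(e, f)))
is always true.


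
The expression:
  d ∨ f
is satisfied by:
  {d: True, f: True}
  {d: True, f: False}
  {f: True, d: False}


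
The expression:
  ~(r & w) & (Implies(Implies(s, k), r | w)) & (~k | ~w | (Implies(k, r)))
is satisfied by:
  {r: True, s: True, w: False, k: False}
  {r: True, s: False, w: False, k: False}
  {r: True, k: True, s: True, w: False}
  {r: True, k: True, s: False, w: False}
  {w: False, s: True, k: False, r: False}
  {w: True, s: True, k: False, r: False}
  {w: True, s: False, k: False, r: False}


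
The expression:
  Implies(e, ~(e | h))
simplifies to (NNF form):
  ~e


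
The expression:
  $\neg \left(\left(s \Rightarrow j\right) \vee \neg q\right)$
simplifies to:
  $q \wedge s \wedge \neg j$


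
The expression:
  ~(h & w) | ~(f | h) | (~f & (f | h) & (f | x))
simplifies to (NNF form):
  ~h | ~w | (x & ~f)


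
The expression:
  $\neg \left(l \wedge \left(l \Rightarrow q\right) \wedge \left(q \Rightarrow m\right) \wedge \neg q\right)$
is always true.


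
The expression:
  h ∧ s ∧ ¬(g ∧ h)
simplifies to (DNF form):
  h ∧ s ∧ ¬g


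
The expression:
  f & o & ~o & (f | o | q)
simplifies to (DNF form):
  False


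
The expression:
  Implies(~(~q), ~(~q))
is always true.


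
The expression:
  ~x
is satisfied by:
  {x: False}


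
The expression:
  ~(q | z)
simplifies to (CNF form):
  ~q & ~z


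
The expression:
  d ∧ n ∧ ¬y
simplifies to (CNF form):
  d ∧ n ∧ ¬y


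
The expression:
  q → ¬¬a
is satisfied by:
  {a: True, q: False}
  {q: False, a: False}
  {q: True, a: True}


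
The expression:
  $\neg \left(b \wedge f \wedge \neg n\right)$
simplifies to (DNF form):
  $n \vee \neg b \vee \neg f$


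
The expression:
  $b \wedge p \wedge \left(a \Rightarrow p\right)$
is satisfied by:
  {p: True, b: True}


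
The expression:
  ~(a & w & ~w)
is always true.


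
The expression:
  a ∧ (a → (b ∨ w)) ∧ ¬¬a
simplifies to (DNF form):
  (a ∧ b) ∨ (a ∧ w)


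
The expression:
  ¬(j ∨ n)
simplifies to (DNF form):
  ¬j ∧ ¬n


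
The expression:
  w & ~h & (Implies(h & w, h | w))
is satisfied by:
  {w: True, h: False}


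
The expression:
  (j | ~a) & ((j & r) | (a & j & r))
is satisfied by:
  {r: True, j: True}


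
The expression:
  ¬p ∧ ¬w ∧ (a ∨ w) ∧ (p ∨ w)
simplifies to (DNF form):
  False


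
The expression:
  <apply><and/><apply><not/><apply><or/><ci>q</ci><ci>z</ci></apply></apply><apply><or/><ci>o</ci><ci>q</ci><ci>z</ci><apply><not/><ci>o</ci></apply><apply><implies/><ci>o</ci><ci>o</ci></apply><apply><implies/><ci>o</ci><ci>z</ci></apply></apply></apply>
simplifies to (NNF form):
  <apply><and/><apply><not/><ci>q</ci></apply><apply><not/><ci>z</ci></apply></apply>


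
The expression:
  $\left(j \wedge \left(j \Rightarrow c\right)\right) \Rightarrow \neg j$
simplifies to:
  $\neg c \vee \neg j$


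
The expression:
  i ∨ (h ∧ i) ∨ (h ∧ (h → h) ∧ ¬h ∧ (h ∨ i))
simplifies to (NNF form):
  i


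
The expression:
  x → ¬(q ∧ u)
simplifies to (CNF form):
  ¬q ∨ ¬u ∨ ¬x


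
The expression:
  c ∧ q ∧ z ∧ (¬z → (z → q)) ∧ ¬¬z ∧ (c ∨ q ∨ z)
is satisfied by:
  {c: True, z: True, q: True}


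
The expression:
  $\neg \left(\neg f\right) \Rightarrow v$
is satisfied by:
  {v: True, f: False}
  {f: False, v: False}
  {f: True, v: True}


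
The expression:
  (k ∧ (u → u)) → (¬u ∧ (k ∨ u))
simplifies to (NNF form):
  ¬k ∨ ¬u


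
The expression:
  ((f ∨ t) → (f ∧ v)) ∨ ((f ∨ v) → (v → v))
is always true.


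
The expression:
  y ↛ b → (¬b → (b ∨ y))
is always true.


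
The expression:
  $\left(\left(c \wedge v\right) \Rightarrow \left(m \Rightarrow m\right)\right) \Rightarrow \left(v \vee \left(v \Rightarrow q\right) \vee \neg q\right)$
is always true.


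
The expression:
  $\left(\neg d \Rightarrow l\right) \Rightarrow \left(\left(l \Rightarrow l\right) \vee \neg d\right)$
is always true.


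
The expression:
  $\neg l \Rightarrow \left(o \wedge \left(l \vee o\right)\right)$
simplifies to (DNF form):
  $l \vee o$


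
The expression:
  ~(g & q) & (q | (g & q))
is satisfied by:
  {q: True, g: False}


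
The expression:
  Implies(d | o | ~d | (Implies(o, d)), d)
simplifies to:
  d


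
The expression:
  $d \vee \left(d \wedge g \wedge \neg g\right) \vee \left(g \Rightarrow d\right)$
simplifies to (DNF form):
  $d \vee \neg g$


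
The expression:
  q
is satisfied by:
  {q: True}


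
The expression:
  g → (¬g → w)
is always true.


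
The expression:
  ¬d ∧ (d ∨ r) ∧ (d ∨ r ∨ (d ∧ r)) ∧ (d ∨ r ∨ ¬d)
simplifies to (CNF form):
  r ∧ ¬d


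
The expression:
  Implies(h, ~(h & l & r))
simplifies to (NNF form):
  ~h | ~l | ~r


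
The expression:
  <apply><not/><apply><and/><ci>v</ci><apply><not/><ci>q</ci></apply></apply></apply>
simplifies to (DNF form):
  <apply><or/><ci>q</ci><apply><not/><ci>v</ci></apply></apply>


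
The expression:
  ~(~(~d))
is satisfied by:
  {d: False}


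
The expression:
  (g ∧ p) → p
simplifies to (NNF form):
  True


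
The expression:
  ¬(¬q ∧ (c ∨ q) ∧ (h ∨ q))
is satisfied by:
  {q: True, h: False, c: False}
  {h: False, c: False, q: False}
  {q: True, c: True, h: False}
  {c: True, h: False, q: False}
  {q: True, h: True, c: False}
  {h: True, q: False, c: False}
  {q: True, c: True, h: True}


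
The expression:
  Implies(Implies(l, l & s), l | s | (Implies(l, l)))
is always true.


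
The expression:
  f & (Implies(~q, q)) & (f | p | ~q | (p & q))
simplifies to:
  f & q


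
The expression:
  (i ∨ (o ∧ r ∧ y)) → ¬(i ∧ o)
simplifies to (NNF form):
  ¬i ∨ ¬o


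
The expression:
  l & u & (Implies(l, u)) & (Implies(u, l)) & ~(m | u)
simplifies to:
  False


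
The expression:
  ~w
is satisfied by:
  {w: False}


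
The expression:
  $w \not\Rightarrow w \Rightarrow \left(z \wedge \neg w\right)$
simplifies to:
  $\text{True}$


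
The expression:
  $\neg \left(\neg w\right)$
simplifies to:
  $w$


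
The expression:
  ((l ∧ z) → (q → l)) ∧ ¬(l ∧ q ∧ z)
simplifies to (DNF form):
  ¬l ∨ ¬q ∨ ¬z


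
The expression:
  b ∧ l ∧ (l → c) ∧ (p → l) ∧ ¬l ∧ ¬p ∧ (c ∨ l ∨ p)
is never true.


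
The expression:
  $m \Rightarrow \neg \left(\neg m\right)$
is always true.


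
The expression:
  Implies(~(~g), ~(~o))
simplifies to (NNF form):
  o | ~g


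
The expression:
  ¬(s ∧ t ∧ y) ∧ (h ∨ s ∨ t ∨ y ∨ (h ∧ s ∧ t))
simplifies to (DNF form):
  (h ∧ ¬s) ∨ (s ∧ ¬t) ∨ (t ∧ ¬y) ∨ (y ∧ ¬s)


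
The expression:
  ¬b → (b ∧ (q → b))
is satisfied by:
  {b: True}


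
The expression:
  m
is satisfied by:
  {m: True}


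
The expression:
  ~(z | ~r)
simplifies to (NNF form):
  r & ~z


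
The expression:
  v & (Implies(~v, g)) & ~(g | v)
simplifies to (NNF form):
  False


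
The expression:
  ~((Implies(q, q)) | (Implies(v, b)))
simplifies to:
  False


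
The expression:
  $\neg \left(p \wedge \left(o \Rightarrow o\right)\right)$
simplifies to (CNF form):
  $\neg p$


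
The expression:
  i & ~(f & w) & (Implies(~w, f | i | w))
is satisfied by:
  {i: True, w: False, f: False}
  {i: True, f: True, w: False}
  {i: True, w: True, f: False}


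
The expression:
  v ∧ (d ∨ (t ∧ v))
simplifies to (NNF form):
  v ∧ (d ∨ t)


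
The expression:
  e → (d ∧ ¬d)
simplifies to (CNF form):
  ¬e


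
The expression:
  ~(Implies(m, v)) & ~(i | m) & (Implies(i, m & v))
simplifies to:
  False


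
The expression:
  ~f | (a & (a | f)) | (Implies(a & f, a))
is always true.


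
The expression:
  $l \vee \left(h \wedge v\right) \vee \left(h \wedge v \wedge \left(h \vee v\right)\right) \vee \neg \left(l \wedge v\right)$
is always true.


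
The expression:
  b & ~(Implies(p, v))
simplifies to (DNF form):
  b & p & ~v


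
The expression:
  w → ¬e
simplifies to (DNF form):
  ¬e ∨ ¬w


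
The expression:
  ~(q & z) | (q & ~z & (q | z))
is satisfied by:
  {q: False, z: False}
  {z: True, q: False}
  {q: True, z: False}


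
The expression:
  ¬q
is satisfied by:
  {q: False}


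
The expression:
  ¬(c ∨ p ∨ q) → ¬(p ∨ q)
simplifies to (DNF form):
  True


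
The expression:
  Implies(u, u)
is always true.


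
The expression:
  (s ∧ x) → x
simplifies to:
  True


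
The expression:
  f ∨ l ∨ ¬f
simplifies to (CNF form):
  True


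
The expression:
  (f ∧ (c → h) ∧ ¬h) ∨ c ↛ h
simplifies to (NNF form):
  ¬h ∧ (c ∨ f)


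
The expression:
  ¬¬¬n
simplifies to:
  ¬n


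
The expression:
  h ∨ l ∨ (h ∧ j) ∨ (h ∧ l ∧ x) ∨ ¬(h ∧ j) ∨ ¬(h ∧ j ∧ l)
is always true.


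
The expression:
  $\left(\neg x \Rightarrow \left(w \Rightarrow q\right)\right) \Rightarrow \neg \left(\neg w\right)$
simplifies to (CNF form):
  $w$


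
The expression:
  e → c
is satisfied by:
  {c: True, e: False}
  {e: False, c: False}
  {e: True, c: True}


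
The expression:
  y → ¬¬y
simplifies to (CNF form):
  True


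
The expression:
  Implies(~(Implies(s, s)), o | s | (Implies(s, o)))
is always true.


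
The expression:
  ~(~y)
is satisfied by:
  {y: True}


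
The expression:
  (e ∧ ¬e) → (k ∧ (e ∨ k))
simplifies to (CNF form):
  True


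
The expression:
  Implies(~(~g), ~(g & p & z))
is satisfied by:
  {p: False, z: False, g: False}
  {g: True, p: False, z: False}
  {z: True, p: False, g: False}
  {g: True, z: True, p: False}
  {p: True, g: False, z: False}
  {g: True, p: True, z: False}
  {z: True, p: True, g: False}


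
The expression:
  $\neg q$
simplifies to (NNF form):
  $\neg q$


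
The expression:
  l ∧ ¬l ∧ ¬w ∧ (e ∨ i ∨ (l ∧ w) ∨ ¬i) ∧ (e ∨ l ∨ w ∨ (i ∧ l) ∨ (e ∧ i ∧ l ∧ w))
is never true.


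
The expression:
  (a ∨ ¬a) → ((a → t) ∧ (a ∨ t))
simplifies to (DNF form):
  t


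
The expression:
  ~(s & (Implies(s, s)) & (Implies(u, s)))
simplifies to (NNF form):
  ~s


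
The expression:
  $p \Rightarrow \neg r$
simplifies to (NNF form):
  $\neg p \vee \neg r$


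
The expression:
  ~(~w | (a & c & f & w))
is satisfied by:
  {w: True, c: False, a: False, f: False}
  {w: True, f: True, c: False, a: False}
  {w: True, a: True, c: False, f: False}
  {w: True, f: True, a: True, c: False}
  {w: True, c: True, a: False, f: False}
  {w: True, f: True, c: True, a: False}
  {w: True, a: True, c: True, f: False}


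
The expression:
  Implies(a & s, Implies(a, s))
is always true.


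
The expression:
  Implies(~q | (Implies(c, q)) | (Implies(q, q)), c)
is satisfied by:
  {c: True}


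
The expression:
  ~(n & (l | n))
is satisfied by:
  {n: False}


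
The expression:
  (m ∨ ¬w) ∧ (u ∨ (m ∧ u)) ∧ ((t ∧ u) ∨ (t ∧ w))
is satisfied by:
  {t: True, u: True, m: True, w: False}
  {t: True, u: True, w: False, m: False}
  {t: True, u: True, m: True, w: True}


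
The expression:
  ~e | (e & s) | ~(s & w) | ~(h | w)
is always true.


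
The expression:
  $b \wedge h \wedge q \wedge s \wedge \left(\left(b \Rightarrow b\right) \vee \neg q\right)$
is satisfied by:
  {h: True, b: True, q: True, s: True}


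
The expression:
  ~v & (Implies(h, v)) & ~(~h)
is never true.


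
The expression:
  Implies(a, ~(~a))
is always true.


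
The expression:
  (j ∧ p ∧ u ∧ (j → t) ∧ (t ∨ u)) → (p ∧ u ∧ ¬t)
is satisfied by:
  {p: False, u: False, t: False, j: False}
  {j: True, p: False, u: False, t: False}
  {t: True, p: False, u: False, j: False}
  {j: True, t: True, p: False, u: False}
  {u: True, j: False, p: False, t: False}
  {j: True, u: True, p: False, t: False}
  {t: True, u: True, j: False, p: False}
  {j: True, t: True, u: True, p: False}
  {p: True, t: False, u: False, j: False}
  {j: True, p: True, t: False, u: False}
  {t: True, p: True, j: False, u: False}
  {j: True, t: True, p: True, u: False}
  {u: True, p: True, t: False, j: False}
  {j: True, u: True, p: True, t: False}
  {t: True, u: True, p: True, j: False}


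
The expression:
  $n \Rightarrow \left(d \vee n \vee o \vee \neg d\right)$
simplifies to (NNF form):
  $\text{True}$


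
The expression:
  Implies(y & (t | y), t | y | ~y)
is always true.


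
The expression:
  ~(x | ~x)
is never true.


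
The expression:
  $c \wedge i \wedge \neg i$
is never true.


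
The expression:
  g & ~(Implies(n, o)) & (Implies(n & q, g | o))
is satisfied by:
  {g: True, n: True, o: False}


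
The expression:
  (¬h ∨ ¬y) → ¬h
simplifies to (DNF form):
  y ∨ ¬h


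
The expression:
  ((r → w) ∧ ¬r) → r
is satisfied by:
  {r: True}


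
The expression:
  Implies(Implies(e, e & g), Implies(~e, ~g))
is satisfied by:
  {e: True, g: False}
  {g: False, e: False}
  {g: True, e: True}


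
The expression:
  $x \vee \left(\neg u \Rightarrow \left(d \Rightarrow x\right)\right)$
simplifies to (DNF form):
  $u \vee x \vee \neg d$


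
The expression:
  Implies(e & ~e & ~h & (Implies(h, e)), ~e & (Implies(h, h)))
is always true.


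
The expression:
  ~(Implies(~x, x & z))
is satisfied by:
  {x: False}


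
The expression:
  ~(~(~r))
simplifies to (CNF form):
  ~r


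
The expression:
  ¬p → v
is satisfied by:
  {v: True, p: True}
  {v: True, p: False}
  {p: True, v: False}


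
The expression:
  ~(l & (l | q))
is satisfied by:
  {l: False}


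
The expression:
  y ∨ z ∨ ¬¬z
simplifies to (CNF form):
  y ∨ z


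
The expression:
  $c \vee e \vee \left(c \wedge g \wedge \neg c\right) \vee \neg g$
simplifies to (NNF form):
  $c \vee e \vee \neg g$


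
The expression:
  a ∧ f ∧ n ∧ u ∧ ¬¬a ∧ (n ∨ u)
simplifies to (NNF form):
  a ∧ f ∧ n ∧ u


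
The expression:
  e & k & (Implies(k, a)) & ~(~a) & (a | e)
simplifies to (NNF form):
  a & e & k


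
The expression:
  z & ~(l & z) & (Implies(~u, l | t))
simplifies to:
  z & ~l & (t | u)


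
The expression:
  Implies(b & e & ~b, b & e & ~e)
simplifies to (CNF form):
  True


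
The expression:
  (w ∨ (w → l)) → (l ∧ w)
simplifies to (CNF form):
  l ∧ w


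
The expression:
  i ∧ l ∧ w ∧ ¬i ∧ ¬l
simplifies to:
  False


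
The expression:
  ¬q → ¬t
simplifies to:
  q ∨ ¬t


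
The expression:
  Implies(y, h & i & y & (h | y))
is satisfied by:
  {h: True, i: True, y: False}
  {h: True, i: False, y: False}
  {i: True, h: False, y: False}
  {h: False, i: False, y: False}
  {y: True, h: True, i: True}


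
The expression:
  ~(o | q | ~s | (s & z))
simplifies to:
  s & ~o & ~q & ~z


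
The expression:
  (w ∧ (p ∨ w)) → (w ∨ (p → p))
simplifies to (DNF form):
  True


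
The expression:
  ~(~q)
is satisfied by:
  {q: True}


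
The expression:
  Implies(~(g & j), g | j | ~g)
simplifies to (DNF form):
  True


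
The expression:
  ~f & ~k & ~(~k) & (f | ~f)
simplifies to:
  False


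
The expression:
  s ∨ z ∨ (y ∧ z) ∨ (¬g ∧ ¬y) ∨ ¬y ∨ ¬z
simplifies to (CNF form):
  True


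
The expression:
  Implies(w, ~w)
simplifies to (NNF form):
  ~w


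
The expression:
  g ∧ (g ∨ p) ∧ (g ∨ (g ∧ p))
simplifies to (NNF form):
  g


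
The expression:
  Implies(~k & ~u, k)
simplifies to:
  k | u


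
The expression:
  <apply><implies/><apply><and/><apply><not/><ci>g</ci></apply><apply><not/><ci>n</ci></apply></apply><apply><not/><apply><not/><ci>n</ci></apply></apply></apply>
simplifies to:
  <apply><or/><ci>g</ci><ci>n</ci></apply>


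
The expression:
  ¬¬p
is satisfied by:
  {p: True}


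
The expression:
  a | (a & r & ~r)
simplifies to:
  a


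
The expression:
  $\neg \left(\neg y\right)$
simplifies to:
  $y$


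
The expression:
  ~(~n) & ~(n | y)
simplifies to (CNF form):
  False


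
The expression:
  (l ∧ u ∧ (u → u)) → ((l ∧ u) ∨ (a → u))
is always true.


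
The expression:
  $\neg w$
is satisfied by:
  {w: False}


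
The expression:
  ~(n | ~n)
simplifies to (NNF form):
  False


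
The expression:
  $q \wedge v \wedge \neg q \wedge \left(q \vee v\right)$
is never true.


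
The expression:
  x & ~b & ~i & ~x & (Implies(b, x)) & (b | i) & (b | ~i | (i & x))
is never true.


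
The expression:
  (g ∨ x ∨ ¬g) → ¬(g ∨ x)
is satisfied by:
  {x: False, g: False}


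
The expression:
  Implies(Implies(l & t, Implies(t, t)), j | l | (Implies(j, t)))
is always true.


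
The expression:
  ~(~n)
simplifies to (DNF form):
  n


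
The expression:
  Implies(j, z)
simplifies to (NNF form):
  z | ~j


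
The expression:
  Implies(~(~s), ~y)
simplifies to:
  ~s | ~y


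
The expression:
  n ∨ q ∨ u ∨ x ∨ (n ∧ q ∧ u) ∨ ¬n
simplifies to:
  True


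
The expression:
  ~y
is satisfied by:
  {y: False}


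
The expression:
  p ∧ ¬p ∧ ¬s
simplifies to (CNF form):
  False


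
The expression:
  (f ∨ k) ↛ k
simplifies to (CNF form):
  f ∧ ¬k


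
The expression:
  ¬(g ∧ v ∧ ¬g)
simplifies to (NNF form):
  True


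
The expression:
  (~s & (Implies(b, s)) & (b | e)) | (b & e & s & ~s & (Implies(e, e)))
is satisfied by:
  {e: True, b: False, s: False}


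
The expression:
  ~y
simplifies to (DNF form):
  ~y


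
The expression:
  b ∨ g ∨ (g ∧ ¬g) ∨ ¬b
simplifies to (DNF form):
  True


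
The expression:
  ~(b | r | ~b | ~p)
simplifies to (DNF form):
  False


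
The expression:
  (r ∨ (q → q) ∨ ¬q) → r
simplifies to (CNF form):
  r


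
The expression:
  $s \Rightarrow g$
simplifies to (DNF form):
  $g \vee \neg s$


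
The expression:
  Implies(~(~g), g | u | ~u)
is always true.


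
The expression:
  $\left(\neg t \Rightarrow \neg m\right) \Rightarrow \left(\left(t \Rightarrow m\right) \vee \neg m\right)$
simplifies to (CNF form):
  $\text{True}$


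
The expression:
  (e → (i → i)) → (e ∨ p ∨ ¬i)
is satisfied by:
  {e: True, p: True, i: False}
  {e: True, p: False, i: False}
  {p: True, e: False, i: False}
  {e: False, p: False, i: False}
  {i: True, e: True, p: True}
  {i: True, e: True, p: False}
  {i: True, p: True, e: False}
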